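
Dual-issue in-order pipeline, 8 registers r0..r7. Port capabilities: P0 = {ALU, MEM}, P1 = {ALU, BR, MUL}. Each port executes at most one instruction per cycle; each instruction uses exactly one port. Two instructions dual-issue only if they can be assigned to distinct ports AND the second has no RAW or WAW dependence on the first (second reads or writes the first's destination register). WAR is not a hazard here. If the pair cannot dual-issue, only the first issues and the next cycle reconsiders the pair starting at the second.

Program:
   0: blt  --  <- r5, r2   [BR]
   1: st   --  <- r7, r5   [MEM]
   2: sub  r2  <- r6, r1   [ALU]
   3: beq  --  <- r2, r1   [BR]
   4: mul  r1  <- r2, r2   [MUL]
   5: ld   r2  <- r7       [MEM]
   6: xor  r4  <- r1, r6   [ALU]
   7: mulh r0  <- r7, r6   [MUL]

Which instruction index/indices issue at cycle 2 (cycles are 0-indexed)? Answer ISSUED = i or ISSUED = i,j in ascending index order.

0. blt.BR;st.MEM @i0&i1  | 2-wide
1. sub.ALU @i2  | RAW r2
2. beq.BR @i3  | no-port BR/MUL
3. mul.MUL;ld.MEM @i4&i5  | 2-wide
4. xor.ALU;mulh.MUL @i6&i7  | 2-wide

ISSUED = 3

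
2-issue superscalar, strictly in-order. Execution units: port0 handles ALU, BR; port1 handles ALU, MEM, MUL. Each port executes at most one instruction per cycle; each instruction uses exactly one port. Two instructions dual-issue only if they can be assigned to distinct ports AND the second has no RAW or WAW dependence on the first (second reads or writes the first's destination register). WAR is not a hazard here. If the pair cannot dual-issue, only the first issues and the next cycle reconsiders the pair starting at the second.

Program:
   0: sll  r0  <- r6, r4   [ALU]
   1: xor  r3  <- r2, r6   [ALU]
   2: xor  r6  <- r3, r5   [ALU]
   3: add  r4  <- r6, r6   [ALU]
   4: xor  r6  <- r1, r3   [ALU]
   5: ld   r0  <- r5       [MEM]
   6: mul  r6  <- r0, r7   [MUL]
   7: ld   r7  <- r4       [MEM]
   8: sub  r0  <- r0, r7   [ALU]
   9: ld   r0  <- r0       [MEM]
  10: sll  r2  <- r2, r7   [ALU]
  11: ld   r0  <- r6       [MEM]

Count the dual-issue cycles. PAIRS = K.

  cy0 -> i0/i1 (sll.ALU/xor.ALU) pair
  cy1 -> i2 (xor.ALU) RAW r6
  cy2 -> i3/i4 (add.ALU/xor.ALU) pair
  cy3 -> i5 (ld.MEM) no-port MEM/MUL
  cy4 -> i6 (mul.MUL) no-port MUL/MEM
  cy5 -> i7 (ld.MEM) RAW r7
  cy6 -> i8 (sub.ALU) RAW+WAW r0
  cy7 -> i9/i10 (ld.MEM/sll.ALU) pair
  cy8 -> i11 (ld.MEM) tail

PAIRS = 3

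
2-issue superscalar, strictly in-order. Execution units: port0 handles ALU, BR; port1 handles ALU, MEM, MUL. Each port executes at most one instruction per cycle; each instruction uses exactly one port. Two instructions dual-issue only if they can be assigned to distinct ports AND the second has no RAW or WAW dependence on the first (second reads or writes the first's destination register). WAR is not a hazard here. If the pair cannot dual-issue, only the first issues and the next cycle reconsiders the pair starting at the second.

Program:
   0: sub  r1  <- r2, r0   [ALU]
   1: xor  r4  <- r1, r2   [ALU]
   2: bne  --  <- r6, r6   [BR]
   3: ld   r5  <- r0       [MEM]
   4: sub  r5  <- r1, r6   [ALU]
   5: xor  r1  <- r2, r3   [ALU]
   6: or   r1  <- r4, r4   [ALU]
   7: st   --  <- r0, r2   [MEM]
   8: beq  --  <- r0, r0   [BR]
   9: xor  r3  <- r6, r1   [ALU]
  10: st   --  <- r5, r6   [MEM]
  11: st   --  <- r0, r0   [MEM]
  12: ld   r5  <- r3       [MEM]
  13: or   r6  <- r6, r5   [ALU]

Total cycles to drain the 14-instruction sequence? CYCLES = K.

  cy0 -> i0 (sub.ALU) RAW r1
  cy1 -> i1&i2 (xor.ALU/bne.BR) dual
  cy2 -> i3 (ld.MEM) WAW r5
  cy3 -> i4&i5 (sub.ALU/xor.ALU) dual
  cy4 -> i6&i7 (or.ALU/st.MEM) dual
  cy5 -> i8&i9 (beq.BR/xor.ALU) dual
  cy6 -> i10 (st.MEM) no-port MEM/MEM
  cy7 -> i11 (st.MEM) no-port MEM/MEM
  cy8 -> i12 (ld.MEM) RAW r5
  cy9 -> i13 (or.ALU) tail

CYCLES = 10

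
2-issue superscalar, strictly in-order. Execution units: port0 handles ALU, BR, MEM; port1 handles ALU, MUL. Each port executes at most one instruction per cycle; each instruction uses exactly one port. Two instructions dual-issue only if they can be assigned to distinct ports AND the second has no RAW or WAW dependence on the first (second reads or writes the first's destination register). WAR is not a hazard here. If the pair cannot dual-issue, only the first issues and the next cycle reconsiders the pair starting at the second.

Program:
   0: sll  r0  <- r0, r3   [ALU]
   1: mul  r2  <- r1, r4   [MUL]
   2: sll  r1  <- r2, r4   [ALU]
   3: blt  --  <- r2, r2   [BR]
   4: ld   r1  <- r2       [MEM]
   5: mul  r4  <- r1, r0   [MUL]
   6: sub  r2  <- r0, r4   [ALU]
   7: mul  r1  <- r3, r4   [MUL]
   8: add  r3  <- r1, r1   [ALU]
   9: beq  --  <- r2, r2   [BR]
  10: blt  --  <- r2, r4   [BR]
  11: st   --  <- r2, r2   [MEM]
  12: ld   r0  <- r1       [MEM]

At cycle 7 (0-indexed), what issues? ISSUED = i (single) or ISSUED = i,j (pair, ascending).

ISSUED = 11

  cy0 -> i0&i1 (sll.ALU+mul.MUL) dual
  cy1 -> i2&i3 (sll.ALU+blt.BR) dual
  cy2 -> i4 (ld.MEM) RAW r1
  cy3 -> i5 (mul.MUL) RAW r4
  cy4 -> i6&i7 (sub.ALU+mul.MUL) dual
  cy5 -> i8&i9 (add.ALU+beq.BR) dual
  cy6 -> i10 (blt.BR) no-port BR/MEM
  cy7 -> i11 (st.MEM) no-port MEM/MEM
  cy8 -> i12 (ld.MEM) tail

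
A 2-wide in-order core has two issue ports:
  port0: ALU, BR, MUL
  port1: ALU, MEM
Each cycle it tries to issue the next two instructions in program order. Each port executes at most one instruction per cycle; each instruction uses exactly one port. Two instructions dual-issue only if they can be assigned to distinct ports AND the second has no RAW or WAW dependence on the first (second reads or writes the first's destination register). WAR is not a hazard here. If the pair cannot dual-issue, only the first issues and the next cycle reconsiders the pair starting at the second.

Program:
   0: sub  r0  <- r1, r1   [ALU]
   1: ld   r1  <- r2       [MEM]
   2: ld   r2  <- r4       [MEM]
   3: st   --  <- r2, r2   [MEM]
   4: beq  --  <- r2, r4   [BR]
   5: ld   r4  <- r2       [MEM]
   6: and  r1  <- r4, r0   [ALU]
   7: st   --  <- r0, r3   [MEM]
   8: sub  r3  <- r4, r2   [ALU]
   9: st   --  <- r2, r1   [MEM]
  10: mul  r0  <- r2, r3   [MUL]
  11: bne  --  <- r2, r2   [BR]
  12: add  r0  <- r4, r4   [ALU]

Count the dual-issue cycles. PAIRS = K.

PAIRS = 5

  cy0 -> i0,i1 (sub.ALU/ld.MEM) dual
  cy1 -> i2 (ld.MEM) no-port MEM/MEM
  cy2 -> i3,i4 (st.MEM/beq.BR) dual
  cy3 -> i5 (ld.MEM) RAW r4
  cy4 -> i6,i7 (and.ALU/st.MEM) dual
  cy5 -> i8,i9 (sub.ALU/st.MEM) dual
  cy6 -> i10 (mul.MUL) no-port MUL/BR
  cy7 -> i11,i12 (bne.BR/add.ALU) dual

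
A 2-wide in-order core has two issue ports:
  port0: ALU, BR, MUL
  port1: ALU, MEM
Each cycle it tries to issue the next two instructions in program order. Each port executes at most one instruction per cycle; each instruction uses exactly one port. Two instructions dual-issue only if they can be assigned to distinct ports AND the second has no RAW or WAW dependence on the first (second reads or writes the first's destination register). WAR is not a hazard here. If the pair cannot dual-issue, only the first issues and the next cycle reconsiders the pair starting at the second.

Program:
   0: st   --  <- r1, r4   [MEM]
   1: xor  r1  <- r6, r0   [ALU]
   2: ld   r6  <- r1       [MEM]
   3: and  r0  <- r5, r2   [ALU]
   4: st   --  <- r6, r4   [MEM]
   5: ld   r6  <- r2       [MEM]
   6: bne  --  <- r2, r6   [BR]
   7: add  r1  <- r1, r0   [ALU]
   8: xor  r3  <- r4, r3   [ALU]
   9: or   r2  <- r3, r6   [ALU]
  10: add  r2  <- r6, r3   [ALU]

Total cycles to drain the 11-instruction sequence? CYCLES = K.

CYCLES = 8

c0: i0&i1 st.MEM/xor.ALU  pair
c1: i2&i3 ld.MEM/and.ALU  pair
c2: i4 st.MEM  no-port MEM/MEM
c3: i5 ld.MEM  RAW r6
c4: i6&i7 bne.BR/add.ALU  pair
c5: i8 xor.ALU  RAW r3
c6: i9 or.ALU  WAW r2
c7: i10 add.ALU  tail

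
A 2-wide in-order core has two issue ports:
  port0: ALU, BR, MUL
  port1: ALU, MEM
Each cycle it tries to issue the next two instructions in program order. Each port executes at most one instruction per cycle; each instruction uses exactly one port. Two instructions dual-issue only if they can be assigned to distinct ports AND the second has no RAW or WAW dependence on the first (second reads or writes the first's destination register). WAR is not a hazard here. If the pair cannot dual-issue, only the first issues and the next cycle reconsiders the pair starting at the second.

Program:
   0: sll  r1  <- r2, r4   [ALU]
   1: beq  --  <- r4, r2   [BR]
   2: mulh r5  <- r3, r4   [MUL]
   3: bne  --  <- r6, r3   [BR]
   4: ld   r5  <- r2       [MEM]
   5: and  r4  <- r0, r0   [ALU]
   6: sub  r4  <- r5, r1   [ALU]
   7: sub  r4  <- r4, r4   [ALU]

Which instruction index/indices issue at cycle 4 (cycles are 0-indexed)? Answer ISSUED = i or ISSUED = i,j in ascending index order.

t=0 i0+i1:sll.ALU;beq.BR ; 2-wide
t=1 i2:mulh.MUL ; no-port MUL/BR
t=2 i3+i4:bne.BR;ld.MEM ; 2-wide
t=3 i5:and.ALU ; WAW r4
t=4 i6:sub.ALU ; RAW+WAW r4
t=5 i7:sub.ALU ; tail

ISSUED = 6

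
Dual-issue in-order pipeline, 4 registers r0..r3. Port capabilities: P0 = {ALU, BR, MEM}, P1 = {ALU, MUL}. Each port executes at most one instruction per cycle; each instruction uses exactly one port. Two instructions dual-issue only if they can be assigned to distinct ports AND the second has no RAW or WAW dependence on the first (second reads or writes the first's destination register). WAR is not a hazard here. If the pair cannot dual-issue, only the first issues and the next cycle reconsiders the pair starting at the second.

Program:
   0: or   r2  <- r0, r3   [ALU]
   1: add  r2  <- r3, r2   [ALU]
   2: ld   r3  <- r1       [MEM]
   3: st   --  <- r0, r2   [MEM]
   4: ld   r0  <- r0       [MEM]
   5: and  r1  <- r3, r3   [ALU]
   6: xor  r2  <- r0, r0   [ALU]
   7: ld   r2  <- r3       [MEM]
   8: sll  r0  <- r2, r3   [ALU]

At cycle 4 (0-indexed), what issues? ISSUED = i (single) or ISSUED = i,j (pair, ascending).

ISSUED = 6

#0 head=0: or.ALU i0 RAW+WAW r2
#1 head=1: add.ALU+ld.MEM i1&i2 dual
#2 head=3: st.MEM i3 no-port MEM/MEM
#3 head=4: ld.MEM+and.ALU i4&i5 dual
#4 head=6: xor.ALU i6 WAW r2
#5 head=7: ld.MEM i7 RAW r2
#6 head=8: sll.ALU i8 tail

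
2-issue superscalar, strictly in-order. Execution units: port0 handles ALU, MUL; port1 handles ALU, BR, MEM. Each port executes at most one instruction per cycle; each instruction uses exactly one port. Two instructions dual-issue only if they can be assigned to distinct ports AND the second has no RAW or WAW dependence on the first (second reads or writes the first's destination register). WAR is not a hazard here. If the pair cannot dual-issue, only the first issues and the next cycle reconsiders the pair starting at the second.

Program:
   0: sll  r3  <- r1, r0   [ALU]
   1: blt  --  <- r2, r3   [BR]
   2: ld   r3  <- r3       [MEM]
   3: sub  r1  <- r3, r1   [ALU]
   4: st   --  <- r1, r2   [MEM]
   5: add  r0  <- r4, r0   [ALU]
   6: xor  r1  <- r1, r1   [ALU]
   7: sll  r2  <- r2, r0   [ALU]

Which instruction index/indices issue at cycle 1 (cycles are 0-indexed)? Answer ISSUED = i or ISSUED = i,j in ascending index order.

ISSUED = 1

0. sll.ALU @i0  | RAW r3
1. blt.BR @i1  | no-port BR/MEM
2. ld.MEM @i2  | RAW r3
3. sub.ALU @i3  | RAW r1
4. st.MEM+add.ALU @i4,i5  | dual
5. xor.ALU+sll.ALU @i6,i7  | dual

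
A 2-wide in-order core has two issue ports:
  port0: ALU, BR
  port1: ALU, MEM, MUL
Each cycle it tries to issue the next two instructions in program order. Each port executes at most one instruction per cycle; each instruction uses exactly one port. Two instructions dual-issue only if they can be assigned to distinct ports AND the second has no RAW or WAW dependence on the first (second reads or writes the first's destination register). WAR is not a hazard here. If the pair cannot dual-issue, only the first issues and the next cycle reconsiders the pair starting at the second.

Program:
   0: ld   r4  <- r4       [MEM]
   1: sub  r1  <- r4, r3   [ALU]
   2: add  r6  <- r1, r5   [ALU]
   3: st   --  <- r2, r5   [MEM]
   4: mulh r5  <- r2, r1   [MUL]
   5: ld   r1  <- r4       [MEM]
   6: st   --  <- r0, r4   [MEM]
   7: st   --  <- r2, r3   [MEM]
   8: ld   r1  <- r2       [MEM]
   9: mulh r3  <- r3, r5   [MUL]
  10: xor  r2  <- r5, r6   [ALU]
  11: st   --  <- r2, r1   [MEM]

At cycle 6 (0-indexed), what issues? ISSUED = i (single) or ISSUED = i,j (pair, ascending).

#0 head=0: ld.MEM i0 RAW r4
#1 head=1: sub.ALU i1 RAW r1
#2 head=2: add.ALU;st.MEM i2+i3 dual
#3 head=4: mulh.MUL i4 no-port MUL/MEM
#4 head=5: ld.MEM i5 no-port MEM/MEM
#5 head=6: st.MEM i6 no-port MEM/MEM
#6 head=7: st.MEM i7 no-port MEM/MEM
#7 head=8: ld.MEM i8 no-port MEM/MUL
#8 head=9: mulh.MUL;xor.ALU i9+i10 dual
#9 head=11: st.MEM i11 tail

ISSUED = 7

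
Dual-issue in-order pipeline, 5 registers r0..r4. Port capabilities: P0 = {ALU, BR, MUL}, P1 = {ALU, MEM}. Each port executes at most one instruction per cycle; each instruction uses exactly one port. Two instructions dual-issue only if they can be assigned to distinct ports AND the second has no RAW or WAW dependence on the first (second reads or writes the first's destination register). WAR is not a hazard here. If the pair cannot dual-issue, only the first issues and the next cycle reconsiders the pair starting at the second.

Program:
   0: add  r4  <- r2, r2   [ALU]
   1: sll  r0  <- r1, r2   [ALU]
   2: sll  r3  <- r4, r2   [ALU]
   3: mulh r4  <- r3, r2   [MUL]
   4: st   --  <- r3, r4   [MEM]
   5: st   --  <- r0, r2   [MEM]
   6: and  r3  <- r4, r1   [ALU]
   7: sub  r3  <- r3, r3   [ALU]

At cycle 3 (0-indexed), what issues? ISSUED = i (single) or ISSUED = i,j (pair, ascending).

t=0 i0/i1:add sll ; dual
t=1 i2:sll ; RAW r3
t=2 i3:mulh ; RAW r4
t=3 i4:st ; no-port MEM/MEM
t=4 i5/i6:st and ; dual
t=5 i7:sub ; tail

ISSUED = 4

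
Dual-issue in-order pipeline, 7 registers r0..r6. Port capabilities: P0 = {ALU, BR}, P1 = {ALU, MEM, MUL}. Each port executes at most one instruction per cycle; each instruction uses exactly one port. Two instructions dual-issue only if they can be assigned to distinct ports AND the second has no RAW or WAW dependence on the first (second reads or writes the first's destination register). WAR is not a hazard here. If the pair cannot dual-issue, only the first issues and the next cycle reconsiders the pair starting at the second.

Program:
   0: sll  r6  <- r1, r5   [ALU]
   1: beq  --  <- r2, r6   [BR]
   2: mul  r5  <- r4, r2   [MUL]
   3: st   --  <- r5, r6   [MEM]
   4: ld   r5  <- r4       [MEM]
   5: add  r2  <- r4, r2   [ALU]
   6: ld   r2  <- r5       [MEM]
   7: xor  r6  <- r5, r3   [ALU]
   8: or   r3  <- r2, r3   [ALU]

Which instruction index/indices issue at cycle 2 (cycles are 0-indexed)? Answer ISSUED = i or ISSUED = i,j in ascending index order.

t=0 i0:sll.ALU ; RAW r6
t=1 i1+i2:beq.BR/mul.MUL ; pair
t=2 i3:st.MEM ; no-port MEM/MEM
t=3 i4+i5:ld.MEM/add.ALU ; pair
t=4 i6+i7:ld.MEM/xor.ALU ; pair
t=5 i8:or.ALU ; tail

ISSUED = 3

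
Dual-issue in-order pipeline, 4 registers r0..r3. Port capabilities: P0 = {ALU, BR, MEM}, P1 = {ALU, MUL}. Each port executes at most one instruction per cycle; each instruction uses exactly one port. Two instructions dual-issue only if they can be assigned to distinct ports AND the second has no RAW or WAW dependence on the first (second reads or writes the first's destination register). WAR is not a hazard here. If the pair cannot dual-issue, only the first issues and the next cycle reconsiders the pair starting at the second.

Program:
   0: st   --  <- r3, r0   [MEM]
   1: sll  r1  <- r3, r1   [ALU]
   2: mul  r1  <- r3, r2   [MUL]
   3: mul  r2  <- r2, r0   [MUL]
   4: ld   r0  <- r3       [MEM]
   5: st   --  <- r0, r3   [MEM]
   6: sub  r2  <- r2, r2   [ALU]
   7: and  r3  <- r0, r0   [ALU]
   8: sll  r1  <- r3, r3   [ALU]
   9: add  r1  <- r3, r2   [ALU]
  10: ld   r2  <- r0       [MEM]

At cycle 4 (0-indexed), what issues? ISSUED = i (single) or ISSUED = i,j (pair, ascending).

t=0 i0/i1:st/sll ; pair
t=1 i2:mul ; no-port MUL/MUL
t=2 i3/i4:mul/ld ; pair
t=3 i5/i6:st/sub ; pair
t=4 i7:and ; RAW r3
t=5 i8:sll ; WAW r1
t=6 i9/i10:add/ld ; pair

ISSUED = 7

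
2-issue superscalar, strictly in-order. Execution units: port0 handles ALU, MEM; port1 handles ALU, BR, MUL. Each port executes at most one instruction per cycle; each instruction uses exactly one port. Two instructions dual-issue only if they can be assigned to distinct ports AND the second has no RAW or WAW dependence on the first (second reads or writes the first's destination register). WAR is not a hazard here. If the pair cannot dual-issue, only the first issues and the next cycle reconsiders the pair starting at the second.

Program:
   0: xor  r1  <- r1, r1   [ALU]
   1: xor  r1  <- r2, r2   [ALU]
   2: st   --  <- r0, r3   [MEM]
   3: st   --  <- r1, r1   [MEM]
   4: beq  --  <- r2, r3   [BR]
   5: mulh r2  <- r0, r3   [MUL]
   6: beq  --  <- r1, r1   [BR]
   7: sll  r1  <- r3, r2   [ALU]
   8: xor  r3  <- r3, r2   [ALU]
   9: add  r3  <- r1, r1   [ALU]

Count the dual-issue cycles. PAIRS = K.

PAIRS = 3

t=0 i0:xor.ALU ; WAW r1
t=1 i1+i2:xor.ALU+st.MEM ; 2-wide
t=2 i3+i4:st.MEM+beq.BR ; 2-wide
t=3 i5:mulh.MUL ; no-port MUL/BR
t=4 i6+i7:beq.BR+sll.ALU ; 2-wide
t=5 i8:xor.ALU ; WAW r3
t=6 i9:add.ALU ; tail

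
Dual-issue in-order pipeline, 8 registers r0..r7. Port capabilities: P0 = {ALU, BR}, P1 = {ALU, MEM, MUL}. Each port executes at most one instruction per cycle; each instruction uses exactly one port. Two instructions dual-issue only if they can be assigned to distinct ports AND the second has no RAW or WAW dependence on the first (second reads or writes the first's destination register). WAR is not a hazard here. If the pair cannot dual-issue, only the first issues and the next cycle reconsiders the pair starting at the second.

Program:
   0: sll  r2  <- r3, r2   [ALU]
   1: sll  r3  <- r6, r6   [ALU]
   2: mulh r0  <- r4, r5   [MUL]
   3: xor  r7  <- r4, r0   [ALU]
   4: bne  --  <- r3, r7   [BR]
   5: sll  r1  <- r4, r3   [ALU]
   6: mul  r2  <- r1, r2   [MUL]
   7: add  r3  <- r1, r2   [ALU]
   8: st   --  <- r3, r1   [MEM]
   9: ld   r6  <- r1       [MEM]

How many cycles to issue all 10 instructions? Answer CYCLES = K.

CYCLES = 8

[0] i0&i1  sll/sll  -- dual
[1] i2  mulh  -- RAW r0
[2] i3  xor  -- RAW r7
[3] i4&i5  bne/sll  -- dual
[4] i6  mul  -- RAW r2
[5] i7  add  -- RAW r3
[6] i8  st  -- no-port MEM/MEM
[7] i9  ld  -- tail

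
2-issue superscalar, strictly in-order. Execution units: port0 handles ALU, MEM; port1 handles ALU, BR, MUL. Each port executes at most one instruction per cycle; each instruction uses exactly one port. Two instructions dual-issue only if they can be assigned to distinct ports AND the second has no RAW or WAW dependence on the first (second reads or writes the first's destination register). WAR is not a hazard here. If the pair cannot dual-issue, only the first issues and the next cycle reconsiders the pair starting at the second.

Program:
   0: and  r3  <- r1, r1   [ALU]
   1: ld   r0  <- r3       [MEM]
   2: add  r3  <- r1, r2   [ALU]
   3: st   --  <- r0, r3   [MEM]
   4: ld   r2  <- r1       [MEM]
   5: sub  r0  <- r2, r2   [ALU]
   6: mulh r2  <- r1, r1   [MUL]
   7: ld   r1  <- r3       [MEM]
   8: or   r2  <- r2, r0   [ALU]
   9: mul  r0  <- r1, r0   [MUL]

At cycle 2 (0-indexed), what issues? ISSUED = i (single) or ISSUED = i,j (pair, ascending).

ISSUED = 3

  cy0 -> i0 (and.ALU) RAW r3
  cy1 -> i1,i2 (ld.MEM+add.ALU) pair
  cy2 -> i3 (st.MEM) no-port MEM/MEM
  cy3 -> i4 (ld.MEM) RAW r2
  cy4 -> i5,i6 (sub.ALU+mulh.MUL) pair
  cy5 -> i7,i8 (ld.MEM+or.ALU) pair
  cy6 -> i9 (mul.MUL) tail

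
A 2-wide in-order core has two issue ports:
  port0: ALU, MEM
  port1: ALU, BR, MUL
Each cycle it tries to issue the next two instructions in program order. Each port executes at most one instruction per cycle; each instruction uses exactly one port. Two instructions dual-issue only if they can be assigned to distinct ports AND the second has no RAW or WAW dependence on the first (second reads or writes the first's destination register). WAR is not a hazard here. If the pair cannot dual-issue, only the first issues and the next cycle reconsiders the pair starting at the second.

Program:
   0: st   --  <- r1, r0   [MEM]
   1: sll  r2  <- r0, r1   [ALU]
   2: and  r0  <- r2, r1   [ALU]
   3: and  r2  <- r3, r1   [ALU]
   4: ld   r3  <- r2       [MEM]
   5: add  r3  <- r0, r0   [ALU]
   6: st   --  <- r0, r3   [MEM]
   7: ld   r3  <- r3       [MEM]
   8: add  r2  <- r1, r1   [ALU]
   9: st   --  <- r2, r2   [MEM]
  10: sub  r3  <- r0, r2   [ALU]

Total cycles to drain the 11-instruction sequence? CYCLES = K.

[0] i0,i1  st+sll  -- 2-wide
[1] i2,i3  and+and  -- 2-wide
[2] i4  ld  -- WAW r3
[3] i5  add  -- RAW r3
[4] i6  st  -- no-port MEM/MEM
[5] i7,i8  ld+add  -- 2-wide
[6] i9,i10  st+sub  -- 2-wide

CYCLES = 7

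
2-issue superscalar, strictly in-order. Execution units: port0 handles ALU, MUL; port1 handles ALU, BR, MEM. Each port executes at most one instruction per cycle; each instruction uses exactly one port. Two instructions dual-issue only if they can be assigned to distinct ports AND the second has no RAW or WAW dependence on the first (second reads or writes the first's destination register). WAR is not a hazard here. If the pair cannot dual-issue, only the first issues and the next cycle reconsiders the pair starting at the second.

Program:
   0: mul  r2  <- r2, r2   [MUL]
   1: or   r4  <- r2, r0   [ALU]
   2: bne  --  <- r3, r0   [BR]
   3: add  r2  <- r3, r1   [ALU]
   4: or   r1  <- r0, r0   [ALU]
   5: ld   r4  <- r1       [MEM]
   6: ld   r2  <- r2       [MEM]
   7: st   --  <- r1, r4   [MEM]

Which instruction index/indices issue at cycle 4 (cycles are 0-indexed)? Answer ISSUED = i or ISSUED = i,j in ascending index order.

0. mul @i0  | RAW r2
1. or;bne @i1&i2  | pair
2. add;or @i3&i4  | pair
3. ld @i5  | no-port MEM/MEM
4. ld @i6  | no-port MEM/MEM
5. st @i7  | tail

ISSUED = 6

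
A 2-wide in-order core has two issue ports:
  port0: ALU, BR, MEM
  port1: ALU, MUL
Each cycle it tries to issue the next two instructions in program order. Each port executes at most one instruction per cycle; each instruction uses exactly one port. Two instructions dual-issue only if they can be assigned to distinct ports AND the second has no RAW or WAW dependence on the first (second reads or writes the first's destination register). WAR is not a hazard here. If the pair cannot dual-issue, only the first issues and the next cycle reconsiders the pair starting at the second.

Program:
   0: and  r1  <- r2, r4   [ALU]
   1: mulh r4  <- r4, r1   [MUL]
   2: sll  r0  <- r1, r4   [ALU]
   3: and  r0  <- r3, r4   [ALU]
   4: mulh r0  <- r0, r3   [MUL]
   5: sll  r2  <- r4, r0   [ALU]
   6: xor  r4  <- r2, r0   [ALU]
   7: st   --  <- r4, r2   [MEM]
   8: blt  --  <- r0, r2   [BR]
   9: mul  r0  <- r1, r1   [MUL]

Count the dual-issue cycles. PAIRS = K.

0. and @i0  | RAW r1
1. mulh @i1  | RAW r4
2. sll @i2  | WAW r0
3. and @i3  | RAW+WAW r0
4. mulh @i4  | RAW r0
5. sll @i5  | RAW r2
6. xor @i6  | RAW r4
7. st @i7  | no-port MEM/BR
8. blt/mul @i8&i9  | 2-wide

PAIRS = 1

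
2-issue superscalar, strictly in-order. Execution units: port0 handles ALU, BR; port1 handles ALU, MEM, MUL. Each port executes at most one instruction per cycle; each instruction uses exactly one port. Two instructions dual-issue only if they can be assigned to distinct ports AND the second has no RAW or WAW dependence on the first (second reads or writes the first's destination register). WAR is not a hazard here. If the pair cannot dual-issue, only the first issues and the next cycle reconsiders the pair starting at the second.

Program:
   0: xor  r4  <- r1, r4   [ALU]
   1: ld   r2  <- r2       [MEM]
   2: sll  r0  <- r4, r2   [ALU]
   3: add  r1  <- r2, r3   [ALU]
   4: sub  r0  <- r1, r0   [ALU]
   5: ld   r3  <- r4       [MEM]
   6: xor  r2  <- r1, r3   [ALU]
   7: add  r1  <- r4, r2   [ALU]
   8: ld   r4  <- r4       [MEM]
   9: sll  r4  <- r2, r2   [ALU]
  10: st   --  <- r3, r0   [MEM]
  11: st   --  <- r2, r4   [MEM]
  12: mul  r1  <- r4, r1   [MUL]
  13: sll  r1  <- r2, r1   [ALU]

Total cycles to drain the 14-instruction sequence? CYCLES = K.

CYCLES = 9

t=0 i0&i1:xor.ALU ld.MEM ; 2-wide
t=1 i2&i3:sll.ALU add.ALU ; 2-wide
t=2 i4&i5:sub.ALU ld.MEM ; 2-wide
t=3 i6:xor.ALU ; RAW r2
t=4 i7&i8:add.ALU ld.MEM ; 2-wide
t=5 i9&i10:sll.ALU st.MEM ; 2-wide
t=6 i11:st.MEM ; no-port MEM/MUL
t=7 i12:mul.MUL ; RAW+WAW r1
t=8 i13:sll.ALU ; tail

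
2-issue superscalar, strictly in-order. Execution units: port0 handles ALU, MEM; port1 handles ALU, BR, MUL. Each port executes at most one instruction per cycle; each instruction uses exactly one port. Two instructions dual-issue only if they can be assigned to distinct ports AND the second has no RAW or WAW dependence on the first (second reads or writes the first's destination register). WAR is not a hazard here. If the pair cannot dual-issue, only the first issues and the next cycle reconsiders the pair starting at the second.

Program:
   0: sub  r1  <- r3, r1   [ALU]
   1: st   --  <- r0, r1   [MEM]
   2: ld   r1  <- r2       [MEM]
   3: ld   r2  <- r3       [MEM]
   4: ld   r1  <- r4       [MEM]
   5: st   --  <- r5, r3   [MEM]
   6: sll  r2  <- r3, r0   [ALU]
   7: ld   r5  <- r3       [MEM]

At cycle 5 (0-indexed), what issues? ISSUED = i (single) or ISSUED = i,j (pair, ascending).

ISSUED = 5,6

0. sub.ALU @i0  | RAW r1
1. st.MEM @i1  | no-port MEM/MEM
2. ld.MEM @i2  | no-port MEM/MEM
3. ld.MEM @i3  | no-port MEM/MEM
4. ld.MEM @i4  | no-port MEM/MEM
5. st.MEM sll.ALU @i5/i6  | 2-wide
6. ld.MEM @i7  | tail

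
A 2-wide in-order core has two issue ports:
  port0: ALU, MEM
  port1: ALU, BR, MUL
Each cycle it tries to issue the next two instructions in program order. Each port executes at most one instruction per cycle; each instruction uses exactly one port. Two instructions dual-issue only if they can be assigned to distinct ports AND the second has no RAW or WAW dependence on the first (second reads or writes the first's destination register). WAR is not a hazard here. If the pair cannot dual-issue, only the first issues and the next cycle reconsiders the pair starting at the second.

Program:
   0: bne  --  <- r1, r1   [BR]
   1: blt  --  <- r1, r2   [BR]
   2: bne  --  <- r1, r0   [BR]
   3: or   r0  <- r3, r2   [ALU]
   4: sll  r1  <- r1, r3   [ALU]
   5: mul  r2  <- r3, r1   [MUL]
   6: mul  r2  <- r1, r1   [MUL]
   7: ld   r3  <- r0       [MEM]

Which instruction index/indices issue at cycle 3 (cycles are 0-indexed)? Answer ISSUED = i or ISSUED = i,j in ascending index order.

  cy0 -> i0 (bne) no-port BR/BR
  cy1 -> i1 (blt) no-port BR/BR
  cy2 -> i2/i3 (bne;or) dual
  cy3 -> i4 (sll) RAW r1
  cy4 -> i5 (mul) no-port MUL/MUL
  cy5 -> i6/i7 (mul;ld) dual

ISSUED = 4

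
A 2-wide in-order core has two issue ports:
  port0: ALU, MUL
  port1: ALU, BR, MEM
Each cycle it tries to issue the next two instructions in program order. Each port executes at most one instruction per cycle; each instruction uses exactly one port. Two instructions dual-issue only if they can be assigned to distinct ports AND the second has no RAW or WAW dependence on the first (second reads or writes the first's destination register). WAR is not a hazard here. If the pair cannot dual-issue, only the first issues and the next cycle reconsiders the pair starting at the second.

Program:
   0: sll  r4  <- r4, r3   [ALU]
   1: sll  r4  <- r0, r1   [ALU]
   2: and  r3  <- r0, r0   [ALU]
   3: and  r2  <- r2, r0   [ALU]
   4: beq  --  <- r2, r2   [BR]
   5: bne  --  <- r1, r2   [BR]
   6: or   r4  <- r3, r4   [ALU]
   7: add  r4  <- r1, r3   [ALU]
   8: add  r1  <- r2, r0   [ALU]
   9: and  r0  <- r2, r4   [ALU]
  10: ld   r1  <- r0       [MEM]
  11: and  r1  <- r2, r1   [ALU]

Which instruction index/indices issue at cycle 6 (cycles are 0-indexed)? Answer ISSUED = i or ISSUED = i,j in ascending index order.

ISSUED = 9

t=0 i0:sll ; WAW r4
t=1 i1,i2:sll;and ; dual
t=2 i3:and ; RAW r2
t=3 i4:beq ; no-port BR/BR
t=4 i5,i6:bne;or ; dual
t=5 i7,i8:add;add ; dual
t=6 i9:and ; RAW r0
t=7 i10:ld ; RAW+WAW r1
t=8 i11:and ; tail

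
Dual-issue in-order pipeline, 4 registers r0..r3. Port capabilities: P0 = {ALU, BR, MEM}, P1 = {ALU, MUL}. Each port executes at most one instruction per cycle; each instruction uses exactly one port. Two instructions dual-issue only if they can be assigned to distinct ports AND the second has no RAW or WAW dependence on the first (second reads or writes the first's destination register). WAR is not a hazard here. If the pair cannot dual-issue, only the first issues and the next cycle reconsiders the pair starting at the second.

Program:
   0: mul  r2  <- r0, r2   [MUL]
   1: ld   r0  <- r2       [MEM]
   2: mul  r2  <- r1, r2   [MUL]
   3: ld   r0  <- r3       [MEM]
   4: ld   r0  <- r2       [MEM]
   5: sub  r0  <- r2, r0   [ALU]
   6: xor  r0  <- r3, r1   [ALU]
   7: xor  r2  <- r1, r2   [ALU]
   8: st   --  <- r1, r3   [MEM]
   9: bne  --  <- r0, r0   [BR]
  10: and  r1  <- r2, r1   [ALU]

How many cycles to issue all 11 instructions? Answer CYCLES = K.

0. mul.MUL @i0  | RAW r2
1. ld.MEM+mul.MUL @i1&i2  | dual
2. ld.MEM @i3  | no-port MEM/MEM
3. ld.MEM @i4  | RAW+WAW r0
4. sub.ALU @i5  | WAW r0
5. xor.ALU+xor.ALU @i6&i7  | dual
6. st.MEM @i8  | no-port MEM/BR
7. bne.BR+and.ALU @i9&i10  | dual

CYCLES = 8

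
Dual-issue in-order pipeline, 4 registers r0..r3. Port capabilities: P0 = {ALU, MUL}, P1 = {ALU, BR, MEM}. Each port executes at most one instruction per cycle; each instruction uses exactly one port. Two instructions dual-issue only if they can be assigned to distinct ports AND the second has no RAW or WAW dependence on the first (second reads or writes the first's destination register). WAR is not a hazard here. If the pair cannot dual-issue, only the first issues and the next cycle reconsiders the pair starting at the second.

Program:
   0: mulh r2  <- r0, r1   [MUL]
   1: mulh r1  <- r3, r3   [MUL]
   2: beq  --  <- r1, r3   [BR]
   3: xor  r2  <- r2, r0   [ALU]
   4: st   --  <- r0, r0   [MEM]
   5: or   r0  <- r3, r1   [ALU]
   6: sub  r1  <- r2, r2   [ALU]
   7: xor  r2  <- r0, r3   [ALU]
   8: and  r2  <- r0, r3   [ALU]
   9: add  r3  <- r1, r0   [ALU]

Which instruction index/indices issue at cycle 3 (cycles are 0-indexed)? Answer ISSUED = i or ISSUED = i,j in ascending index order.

ISSUED = 4,5

t=0 i0:mulh ; no-port MUL/MUL
t=1 i1:mulh ; RAW r1
t=2 i2+i3:beq/xor ; 2-wide
t=3 i4+i5:st/or ; 2-wide
t=4 i6+i7:sub/xor ; 2-wide
t=5 i8+i9:and/add ; 2-wide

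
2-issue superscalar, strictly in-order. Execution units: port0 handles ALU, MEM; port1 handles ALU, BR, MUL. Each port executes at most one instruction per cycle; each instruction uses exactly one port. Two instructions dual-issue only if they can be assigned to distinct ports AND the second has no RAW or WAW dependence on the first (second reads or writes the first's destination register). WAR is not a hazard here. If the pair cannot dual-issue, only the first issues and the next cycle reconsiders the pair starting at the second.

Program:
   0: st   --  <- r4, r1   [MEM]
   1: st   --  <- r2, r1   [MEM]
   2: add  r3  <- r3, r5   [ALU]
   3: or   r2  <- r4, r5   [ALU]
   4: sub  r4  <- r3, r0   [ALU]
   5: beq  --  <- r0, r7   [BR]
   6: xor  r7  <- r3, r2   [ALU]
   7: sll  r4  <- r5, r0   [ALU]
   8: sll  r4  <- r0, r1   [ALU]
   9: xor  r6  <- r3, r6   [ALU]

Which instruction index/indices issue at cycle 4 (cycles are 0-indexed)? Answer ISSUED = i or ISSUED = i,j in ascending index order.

t=0 i0:st ; no-port MEM/MEM
t=1 i1&i2:st add ; dual
t=2 i3&i4:or sub ; dual
t=3 i5&i6:beq xor ; dual
t=4 i7:sll ; WAW r4
t=5 i8&i9:sll xor ; dual

ISSUED = 7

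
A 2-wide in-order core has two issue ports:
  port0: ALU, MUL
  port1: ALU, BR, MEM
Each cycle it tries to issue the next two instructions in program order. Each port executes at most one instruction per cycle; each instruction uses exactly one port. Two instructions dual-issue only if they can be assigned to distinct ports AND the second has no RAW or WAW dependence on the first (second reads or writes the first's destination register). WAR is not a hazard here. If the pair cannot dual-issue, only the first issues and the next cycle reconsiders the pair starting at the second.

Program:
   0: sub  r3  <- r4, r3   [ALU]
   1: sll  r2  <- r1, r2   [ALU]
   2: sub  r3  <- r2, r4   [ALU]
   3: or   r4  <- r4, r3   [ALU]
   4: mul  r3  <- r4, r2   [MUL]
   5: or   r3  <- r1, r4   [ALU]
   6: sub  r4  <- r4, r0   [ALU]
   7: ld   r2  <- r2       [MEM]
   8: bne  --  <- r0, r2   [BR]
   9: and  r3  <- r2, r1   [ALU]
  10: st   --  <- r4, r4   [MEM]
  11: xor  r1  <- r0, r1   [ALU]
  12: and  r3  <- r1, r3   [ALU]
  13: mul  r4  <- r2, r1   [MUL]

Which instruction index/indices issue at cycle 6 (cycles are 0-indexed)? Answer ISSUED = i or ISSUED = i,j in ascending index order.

t=0 i0+i1:sub.ALU;sll.ALU ; dual
t=1 i2:sub.ALU ; RAW r3
t=2 i3:or.ALU ; RAW r4
t=3 i4:mul.MUL ; WAW r3
t=4 i5+i6:or.ALU;sub.ALU ; dual
t=5 i7:ld.MEM ; no-port MEM/BR
t=6 i8+i9:bne.BR;and.ALU ; dual
t=7 i10+i11:st.MEM;xor.ALU ; dual
t=8 i12+i13:and.ALU;mul.MUL ; dual

ISSUED = 8,9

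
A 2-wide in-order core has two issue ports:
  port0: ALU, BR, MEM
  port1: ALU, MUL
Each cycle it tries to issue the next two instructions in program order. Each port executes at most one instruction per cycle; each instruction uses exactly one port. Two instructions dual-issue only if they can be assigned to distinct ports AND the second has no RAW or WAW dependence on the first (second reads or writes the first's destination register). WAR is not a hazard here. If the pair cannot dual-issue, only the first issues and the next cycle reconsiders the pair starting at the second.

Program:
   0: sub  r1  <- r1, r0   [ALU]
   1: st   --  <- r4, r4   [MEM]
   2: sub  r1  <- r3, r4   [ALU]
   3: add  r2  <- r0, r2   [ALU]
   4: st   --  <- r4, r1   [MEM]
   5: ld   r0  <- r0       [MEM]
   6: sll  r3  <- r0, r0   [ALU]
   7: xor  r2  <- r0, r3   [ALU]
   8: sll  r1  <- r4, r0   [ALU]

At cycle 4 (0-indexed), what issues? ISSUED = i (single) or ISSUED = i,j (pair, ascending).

ISSUED = 6

0. sub;st @i0+i1  | dual
1. sub;add @i2+i3  | dual
2. st @i4  | no-port MEM/MEM
3. ld @i5  | RAW r0
4. sll @i6  | RAW r3
5. xor;sll @i7+i8  | dual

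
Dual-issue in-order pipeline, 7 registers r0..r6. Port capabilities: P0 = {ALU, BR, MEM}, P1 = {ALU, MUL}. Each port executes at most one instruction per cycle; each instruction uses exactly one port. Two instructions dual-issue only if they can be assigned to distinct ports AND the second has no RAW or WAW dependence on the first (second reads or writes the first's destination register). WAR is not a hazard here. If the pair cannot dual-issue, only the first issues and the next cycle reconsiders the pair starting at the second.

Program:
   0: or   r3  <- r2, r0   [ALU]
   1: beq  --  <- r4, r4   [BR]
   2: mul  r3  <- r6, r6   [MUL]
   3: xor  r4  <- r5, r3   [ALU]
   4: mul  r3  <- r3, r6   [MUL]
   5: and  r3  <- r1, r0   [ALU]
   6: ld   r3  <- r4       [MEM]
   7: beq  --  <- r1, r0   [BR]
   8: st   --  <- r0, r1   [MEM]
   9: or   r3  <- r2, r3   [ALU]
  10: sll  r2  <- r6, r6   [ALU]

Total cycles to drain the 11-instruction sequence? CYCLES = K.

CYCLES = 8

t=0 i0,i1:or;beq ; dual
t=1 i2:mul ; RAW r3
t=2 i3,i4:xor;mul ; dual
t=3 i5:and ; WAW r3
t=4 i6:ld ; no-port MEM/BR
t=5 i7:beq ; no-port BR/MEM
t=6 i8,i9:st;or ; dual
t=7 i10:sll ; tail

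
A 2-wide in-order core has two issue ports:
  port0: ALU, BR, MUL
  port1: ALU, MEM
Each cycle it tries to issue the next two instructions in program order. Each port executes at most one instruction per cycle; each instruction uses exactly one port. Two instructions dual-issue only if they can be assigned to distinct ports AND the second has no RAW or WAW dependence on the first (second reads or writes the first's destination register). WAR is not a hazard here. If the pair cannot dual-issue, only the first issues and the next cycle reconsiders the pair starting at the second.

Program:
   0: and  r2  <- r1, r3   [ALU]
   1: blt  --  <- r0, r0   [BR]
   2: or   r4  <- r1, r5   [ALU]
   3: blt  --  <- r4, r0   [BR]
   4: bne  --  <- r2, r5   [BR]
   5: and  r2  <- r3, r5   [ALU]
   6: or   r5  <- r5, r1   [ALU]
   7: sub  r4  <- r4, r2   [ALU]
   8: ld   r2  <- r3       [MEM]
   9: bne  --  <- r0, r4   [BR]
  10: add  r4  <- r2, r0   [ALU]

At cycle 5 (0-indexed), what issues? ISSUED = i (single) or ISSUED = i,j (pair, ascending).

ISSUED = 8,9

t=0 i0/i1:and+blt ; 2-wide
t=1 i2:or ; RAW r4
t=2 i3:blt ; no-port BR/BR
t=3 i4/i5:bne+and ; 2-wide
t=4 i6/i7:or+sub ; 2-wide
t=5 i8/i9:ld+bne ; 2-wide
t=6 i10:add ; tail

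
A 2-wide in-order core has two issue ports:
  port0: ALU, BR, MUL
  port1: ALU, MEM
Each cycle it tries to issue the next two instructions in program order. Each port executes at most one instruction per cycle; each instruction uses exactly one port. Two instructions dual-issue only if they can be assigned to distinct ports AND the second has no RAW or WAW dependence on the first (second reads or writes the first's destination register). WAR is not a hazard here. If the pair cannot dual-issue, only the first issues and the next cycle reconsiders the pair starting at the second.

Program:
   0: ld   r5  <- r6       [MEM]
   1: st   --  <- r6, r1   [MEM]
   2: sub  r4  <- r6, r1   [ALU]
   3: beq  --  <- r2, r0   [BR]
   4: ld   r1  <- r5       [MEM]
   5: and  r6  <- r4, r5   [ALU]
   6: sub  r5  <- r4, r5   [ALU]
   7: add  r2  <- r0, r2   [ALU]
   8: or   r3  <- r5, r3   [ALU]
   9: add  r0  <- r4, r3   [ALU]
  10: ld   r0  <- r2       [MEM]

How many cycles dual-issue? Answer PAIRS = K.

[0] i0  ld  -- no-port MEM/MEM
[1] i1/i2  st/sub  -- 2-wide
[2] i3/i4  beq/ld  -- 2-wide
[3] i5/i6  and/sub  -- 2-wide
[4] i7/i8  add/or  -- 2-wide
[5] i9  add  -- WAW r0
[6] i10  ld  -- tail

PAIRS = 4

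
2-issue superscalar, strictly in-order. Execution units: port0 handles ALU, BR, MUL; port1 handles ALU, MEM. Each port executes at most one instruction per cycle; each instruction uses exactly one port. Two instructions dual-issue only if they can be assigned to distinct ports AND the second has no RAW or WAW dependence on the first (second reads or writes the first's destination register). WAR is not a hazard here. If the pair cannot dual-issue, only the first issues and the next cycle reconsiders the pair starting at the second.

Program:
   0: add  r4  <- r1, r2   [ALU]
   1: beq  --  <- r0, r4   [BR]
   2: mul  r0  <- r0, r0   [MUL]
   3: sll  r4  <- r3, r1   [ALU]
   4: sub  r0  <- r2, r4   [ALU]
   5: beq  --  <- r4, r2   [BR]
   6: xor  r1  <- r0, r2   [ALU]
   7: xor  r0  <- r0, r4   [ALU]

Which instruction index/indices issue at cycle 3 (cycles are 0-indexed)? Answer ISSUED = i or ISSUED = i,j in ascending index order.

ISSUED = 4,5

[0] i0  add.ALU  -- RAW r4
[1] i1  beq.BR  -- no-port BR/MUL
[2] i2/i3  mul.MUL/sll.ALU  -- pair
[3] i4/i5  sub.ALU/beq.BR  -- pair
[4] i6/i7  xor.ALU/xor.ALU  -- pair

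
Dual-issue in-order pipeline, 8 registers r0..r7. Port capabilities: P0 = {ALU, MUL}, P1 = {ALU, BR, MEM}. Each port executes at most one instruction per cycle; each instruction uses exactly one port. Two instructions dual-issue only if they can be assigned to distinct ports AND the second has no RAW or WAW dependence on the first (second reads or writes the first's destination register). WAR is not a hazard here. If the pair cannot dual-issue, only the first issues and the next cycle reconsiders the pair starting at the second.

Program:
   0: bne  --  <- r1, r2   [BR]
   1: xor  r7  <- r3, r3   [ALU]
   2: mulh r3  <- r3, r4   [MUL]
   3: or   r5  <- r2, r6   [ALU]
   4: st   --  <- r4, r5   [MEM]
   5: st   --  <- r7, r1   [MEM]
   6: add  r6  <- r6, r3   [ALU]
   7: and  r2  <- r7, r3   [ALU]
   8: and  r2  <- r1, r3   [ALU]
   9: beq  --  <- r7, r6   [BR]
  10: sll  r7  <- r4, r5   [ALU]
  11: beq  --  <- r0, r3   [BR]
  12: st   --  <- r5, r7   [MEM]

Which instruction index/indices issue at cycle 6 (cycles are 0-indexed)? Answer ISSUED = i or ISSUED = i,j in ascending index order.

#0 head=0: bne.BR;xor.ALU i0&i1 dual
#1 head=2: mulh.MUL;or.ALU i2&i3 dual
#2 head=4: st.MEM i4 no-port MEM/MEM
#3 head=5: st.MEM;add.ALU i5&i6 dual
#4 head=7: and.ALU i7 WAW r2
#5 head=8: and.ALU;beq.BR i8&i9 dual
#6 head=10: sll.ALU;beq.BR i10&i11 dual
#7 head=12: st.MEM i12 tail

ISSUED = 10,11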